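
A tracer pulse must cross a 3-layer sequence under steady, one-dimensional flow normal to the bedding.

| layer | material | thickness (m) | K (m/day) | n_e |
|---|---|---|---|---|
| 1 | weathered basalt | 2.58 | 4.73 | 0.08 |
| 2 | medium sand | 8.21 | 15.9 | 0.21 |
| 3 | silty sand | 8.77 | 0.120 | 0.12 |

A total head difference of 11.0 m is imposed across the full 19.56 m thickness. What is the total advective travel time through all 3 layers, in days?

20.1

With flow normal to the layers, continuity requires the same specific discharge q through every layer.
Σ(b_i/K_i) = 2.58/4.73 + 8.21/15.9 + 8.77/0.120 = 74.15 d.
q = Δh / Σ(b_i/K_i) = 11.0 / 74.15 = 0.1484 m/day.
In each layer the seepage velocity is v_i = q/n_i, so the layer transit time is t_i = b_i·n_i / q:
  layer 1 (weathered basalt): t_1 = 2.58 × 0.08 / 0.1484 = 1.391 d
  layer 2 (medium sand): t_2 = 8.21 × 0.21 / 0.1484 = 11.62 d
  layer 3 (silty sand): t_3 = 8.77 × 0.12 / 0.1484 = 7.094 d
Total t = Σ t_i = 20.11 days.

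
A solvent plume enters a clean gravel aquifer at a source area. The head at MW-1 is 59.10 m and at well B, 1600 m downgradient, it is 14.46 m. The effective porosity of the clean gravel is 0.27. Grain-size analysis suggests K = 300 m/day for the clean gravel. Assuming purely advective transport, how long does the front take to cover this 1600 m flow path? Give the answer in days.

51.6

Hydraulic gradient i = (59.10 − 14.46) / 1600 = 44.64 / 1600 = 0.02790.
Darcy flux q = K · i = 300.0 × 0.02790 = 8.370 m/day.
Seepage velocity v = q / n_e = 8.370 / 0.27 = 31.00 m/day.
Travel time t = L / v = 1600 / 31.00 = 51.61 days.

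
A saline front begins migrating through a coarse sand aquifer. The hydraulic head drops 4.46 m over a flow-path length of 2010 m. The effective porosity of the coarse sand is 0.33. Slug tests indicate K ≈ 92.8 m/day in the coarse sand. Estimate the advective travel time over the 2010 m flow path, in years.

Hydraulic gradient i = Δh / L = 4.46 / 2010 = 0.002219.
Darcy flux q = K · i = 92.80 × 0.002219 = 0.2059 m/day.
Seepage velocity v = q / n_e = 0.2059 / 0.33 = 0.6240 m/day.
Travel time t = L / v = 2010 / 0.6240 = 3221 days = 8.819 years.

8.82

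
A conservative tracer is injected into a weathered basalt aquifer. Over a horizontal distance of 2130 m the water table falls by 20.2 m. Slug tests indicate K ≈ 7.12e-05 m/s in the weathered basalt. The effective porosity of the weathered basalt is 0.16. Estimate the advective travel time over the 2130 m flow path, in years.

16.0

Convert K: 7.12e-05 m/s × 86400 = 6.152 m/day.
Hydraulic gradient i = Δh / L = 20.2 / 2130 = 0.009484.
Darcy flux q = K · i = 6.152 × 0.009484 = 0.05834 m/day.
Seepage velocity v = q / n_e = 0.05834 / 0.16 = 0.3646 m/day.
Travel time t = L / v = 2130 / 0.3646 = 5842 days = 15.99 years.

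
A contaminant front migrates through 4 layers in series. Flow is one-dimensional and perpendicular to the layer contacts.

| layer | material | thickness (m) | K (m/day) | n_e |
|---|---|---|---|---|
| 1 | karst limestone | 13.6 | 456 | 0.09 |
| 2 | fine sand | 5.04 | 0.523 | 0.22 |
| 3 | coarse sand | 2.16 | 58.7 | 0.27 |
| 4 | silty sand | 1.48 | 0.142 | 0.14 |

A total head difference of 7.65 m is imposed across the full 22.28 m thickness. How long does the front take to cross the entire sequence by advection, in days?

8.22

With flow normal to the layers, continuity requires the same specific discharge q through every layer.
Σ(b_i/K_i) = 13.6/456 + 5.04/0.523 + 2.16/58.7 + 1.48/0.142 = 20.13 d.
q = Δh / Σ(b_i/K_i) = 7.65 / 20.13 = 0.3801 m/day.
In each layer the seepage velocity is v_i = q/n_i, so the layer transit time is t_i = b_i·n_i / q:
  layer 1 (karst limestone): t_1 = 13.6 × 0.09 / 0.3801 = 3.220 d
  layer 2 (fine sand): t_2 = 5.04 × 0.22 / 0.3801 = 2.917 d
  layer 3 (coarse sand): t_3 = 2.16 × 0.27 / 0.3801 = 1.534 d
  layer 4 (silty sand): t_4 = 1.48 × 0.14 / 0.3801 = 0.5451 d
Total t = Σ t_i = 8.217 days.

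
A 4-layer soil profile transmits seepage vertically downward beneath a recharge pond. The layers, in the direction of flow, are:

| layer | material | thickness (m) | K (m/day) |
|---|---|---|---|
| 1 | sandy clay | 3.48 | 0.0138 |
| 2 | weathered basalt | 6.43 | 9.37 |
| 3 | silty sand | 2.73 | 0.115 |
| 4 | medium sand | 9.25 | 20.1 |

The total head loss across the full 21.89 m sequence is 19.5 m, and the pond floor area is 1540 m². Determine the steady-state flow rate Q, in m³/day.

108

Flow is perpendicular to layering, so the layers act in series and the equivalent K is the thickness-weighted harmonic mean.
Total thickness L = 3.48 + 6.43 + 2.73 + 9.25 = 21.89 m.
Σ(b_i/K_i) = 3.48/0.0138 + 6.43/9.37 + 2.73/0.115 + 9.25/20.1 = 277.1 d.
K_eq = L / Σ(b_i/K_i) = 21.89 / 277.1 = 0.07901 m/day.
Q = K_eq · A · (Δh/L) = 0.07901 × 1540 × (19.5/21.89) = 108.4 m³/day.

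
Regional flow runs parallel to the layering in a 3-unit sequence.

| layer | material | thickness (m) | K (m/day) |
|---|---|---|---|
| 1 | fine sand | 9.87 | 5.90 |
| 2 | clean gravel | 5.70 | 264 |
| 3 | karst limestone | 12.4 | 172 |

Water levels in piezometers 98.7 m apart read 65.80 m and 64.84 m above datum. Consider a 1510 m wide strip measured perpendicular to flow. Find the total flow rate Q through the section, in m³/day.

Flow is parallel to layering, so each bed carries its own Darcy discharge and the transmissivities add.
Σ(K_i·b_i) = 5.90×9.87 + 264×5.70 + 172×12.4 = 3696 m²/day.
Hydraulic gradient i = (65.80 − 64.84) / 98.7 = 0.96 / 98.7 = 0.009726.
Q = Σ(K_i·b_i) · W · i = 3696 × 1510 × 0.009726 = 54280 m³/day.

54300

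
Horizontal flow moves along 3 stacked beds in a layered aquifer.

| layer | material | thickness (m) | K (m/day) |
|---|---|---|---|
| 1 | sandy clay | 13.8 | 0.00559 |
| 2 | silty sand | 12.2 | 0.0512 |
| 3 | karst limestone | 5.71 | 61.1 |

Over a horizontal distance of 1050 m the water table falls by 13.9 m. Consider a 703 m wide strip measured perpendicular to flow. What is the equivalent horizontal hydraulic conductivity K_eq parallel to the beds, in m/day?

Flow is parallel to layering, so each bed carries its own Darcy discharge and the transmissivities add.
Σ(K_i·b_i) = 0.00559×13.8 + 0.0512×12.2 + 61.1×5.71 = 349.6 m²/day.
Total thickness b = 31.71 m, so K_eq = Σ(K_i·b_i)/b = 11.02 m/day.

11.0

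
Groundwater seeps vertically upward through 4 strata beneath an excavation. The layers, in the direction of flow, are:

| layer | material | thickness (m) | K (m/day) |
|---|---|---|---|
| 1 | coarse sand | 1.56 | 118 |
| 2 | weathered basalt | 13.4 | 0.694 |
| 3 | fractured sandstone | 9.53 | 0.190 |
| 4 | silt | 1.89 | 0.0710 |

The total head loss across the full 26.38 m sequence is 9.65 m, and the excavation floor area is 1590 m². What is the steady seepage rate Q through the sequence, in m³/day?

160

Flow is perpendicular to layering, so the layers act in series and the equivalent K is the thickness-weighted harmonic mean.
Total thickness L = 1.56 + 13.4 + 9.53 + 1.89 = 26.38 m.
Σ(b_i/K_i) = 1.56/118 + 13.4/0.694 + 9.53/0.190 + 1.89/0.0710 = 96.10 d.
K_eq = L / Σ(b_i/K_i) = 26.38 / 96.10 = 0.2745 m/day.
Q = K_eq · A · (Δh/L) = 0.2745 × 1590 × (9.65/26.38) = 159.7 m³/day.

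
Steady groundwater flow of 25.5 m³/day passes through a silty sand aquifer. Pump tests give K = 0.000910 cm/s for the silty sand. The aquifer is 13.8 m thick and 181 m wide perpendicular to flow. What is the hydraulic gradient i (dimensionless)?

0.0130

Convert K: 0.000910 cm/s × 864 = 0.7862 m/day.
Cross-sectional area A = 181 × 13.8 = 2498 m².
From Q = K·A·i, i = Q / (K·A) = 25.5 / (0.7862 × 2498) = 0.01298.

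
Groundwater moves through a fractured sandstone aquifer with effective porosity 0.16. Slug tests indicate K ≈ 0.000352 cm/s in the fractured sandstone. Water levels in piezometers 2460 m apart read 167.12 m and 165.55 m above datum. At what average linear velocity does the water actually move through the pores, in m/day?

0.00121

Convert K: 0.000352 cm/s × 864 = 0.3041 m/day.
Hydraulic gradient i = (167.12 − 165.55) / 2460 = 1.57 / 2460 = 0.0006382.
Darcy flux q = K · i = 0.3041 × 0.0006382 = 0.0001941 m/day.
Seepage velocity v = q / n_e = 0.0001941 / 0.16 = 0.001213 m/day.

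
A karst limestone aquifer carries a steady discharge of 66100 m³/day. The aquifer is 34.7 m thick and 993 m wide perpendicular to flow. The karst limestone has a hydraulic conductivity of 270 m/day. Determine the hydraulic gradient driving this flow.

Cross-sectional area A = 993 × 34.7 = 34457 m².
From Q = K·A·i, i = Q / (K·A) = 66100 / (270.0 × 34457) = 0.007105.

0.00710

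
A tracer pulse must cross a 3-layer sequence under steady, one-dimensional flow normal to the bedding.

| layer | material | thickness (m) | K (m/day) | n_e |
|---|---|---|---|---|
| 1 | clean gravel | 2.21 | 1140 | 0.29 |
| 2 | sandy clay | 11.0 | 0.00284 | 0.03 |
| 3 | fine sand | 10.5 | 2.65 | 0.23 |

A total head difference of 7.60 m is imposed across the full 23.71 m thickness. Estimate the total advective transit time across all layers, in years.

With flow normal to the layers, continuity requires the same specific discharge q through every layer.
Σ(b_i/K_i) = 2.21/1140 + 11.0/0.00284 + 10.5/2.65 = 3877 d.
q = Δh / Σ(b_i/K_i) = 7.60 / 3877 = 0.001960 m/day.
In each layer the seepage velocity is v_i = q/n_i, so the layer transit time is t_i = b_i·n_i / q:
  layer 1 (clean gravel): t_1 = 2.21 × 0.29 / 0.001960 = 327.0 d
  layer 2 (sandy clay): t_2 = 11.0 × 0.03 / 0.001960 = 168.4 d
  layer 3 (fine sand): t_3 = 10.5 × 0.23 / 0.001960 = 1232 d
Total t = Σ t_i = 1727 days = 4.729 years.

4.73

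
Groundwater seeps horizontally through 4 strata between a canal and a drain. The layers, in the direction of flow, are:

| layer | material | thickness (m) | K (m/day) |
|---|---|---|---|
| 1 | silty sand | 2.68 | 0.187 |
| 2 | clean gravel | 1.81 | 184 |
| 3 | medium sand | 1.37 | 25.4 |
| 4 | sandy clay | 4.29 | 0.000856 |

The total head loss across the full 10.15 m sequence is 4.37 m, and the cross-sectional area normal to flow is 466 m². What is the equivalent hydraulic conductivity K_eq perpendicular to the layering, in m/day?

Flow is perpendicular to layering, so the layers act in series and the equivalent K is the thickness-weighted harmonic mean.
Total thickness L = 2.68 + 1.81 + 1.37 + 4.29 = 10.15 m.
Σ(b_i/K_i) = 2.68/0.187 + 1.81/184 + 1.37/25.4 + 4.29/0.000856 = 5026 d.
K_eq = L / Σ(b_i/K_i) = 10.15 / 5026 = 0.002019 m/day.

0.00202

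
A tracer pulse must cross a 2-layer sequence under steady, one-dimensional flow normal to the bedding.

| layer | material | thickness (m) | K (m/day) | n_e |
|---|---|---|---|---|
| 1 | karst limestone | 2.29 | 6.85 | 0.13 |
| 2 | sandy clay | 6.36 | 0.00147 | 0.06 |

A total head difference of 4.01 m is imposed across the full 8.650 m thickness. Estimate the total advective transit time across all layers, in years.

2.01

With flow normal to the layers, continuity requires the same specific discharge q through every layer.
Σ(b_i/K_i) = 2.29/6.85 + 6.36/0.00147 = 4327 d.
q = Δh / Σ(b_i/K_i) = 4.01 / 4327 = 0.0009268 m/day.
In each layer the seepage velocity is v_i = q/n_i, so the layer transit time is t_i = b_i·n_i / q:
  layer 1 (karst limestone): t_1 = 2.29 × 0.13 / 0.0009268 = 321.2 d
  layer 2 (sandy clay): t_2 = 6.36 × 0.06 / 0.0009268 = 411.8 d
Total t = Σ t_i = 733.0 days = 2.007 years.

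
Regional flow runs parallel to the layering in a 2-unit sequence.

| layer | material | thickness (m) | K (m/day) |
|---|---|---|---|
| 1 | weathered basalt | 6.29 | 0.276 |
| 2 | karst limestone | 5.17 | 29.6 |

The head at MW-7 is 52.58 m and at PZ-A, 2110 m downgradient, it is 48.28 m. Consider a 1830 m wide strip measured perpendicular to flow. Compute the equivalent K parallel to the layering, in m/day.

13.5

Flow is parallel to layering, so each bed carries its own Darcy discharge and the transmissivities add.
Σ(K_i·b_i) = 0.276×6.29 + 29.6×5.17 = 154.8 m²/day.
Total thickness b = 11.46 m, so K_eq = Σ(K_i·b_i)/b = 13.51 m/day.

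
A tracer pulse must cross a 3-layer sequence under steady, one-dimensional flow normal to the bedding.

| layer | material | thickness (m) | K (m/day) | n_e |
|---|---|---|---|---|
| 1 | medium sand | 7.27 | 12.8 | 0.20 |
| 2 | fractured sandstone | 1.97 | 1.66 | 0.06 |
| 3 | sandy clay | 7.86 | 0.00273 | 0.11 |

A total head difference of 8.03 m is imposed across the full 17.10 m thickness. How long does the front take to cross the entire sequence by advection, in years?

2.39

With flow normal to the layers, continuity requires the same specific discharge q through every layer.
Σ(b_i/K_i) = 7.27/12.8 + 1.97/1.66 + 7.86/0.00273 = 2881 d.
q = Δh / Σ(b_i/K_i) = 8.03 / 2881 = 0.002787 m/day.
In each layer the seepage velocity is v_i = q/n_i, so the layer transit time is t_i = b_i·n_i / q:
  layer 1 (medium sand): t_1 = 7.27 × 0.20 / 0.002787 = 521.6 d
  layer 2 (fractured sandstone): t_2 = 1.97 × 0.06 / 0.002787 = 42.41 d
  layer 3 (sandy clay): t_3 = 7.86 × 0.11 / 0.002787 = 310.2 d
Total t = Σ t_i = 874.2 days = 2.394 years.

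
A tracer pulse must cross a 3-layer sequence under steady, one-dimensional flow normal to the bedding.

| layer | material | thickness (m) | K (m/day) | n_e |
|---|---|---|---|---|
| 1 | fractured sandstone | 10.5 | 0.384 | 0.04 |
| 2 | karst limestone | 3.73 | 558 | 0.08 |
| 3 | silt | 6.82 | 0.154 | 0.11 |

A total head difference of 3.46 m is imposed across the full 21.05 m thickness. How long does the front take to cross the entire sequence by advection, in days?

With flow normal to the layers, continuity requires the same specific discharge q through every layer.
Σ(b_i/K_i) = 10.5/0.384 + 3.73/558 + 6.82/0.154 = 71.64 d.
q = Δh / Σ(b_i/K_i) = 3.46 / 71.64 = 0.04830 m/day.
In each layer the seepage velocity is v_i = q/n_i, so the layer transit time is t_i = b_i·n_i / q:
  layer 1 (fractured sandstone): t_1 = 10.5 × 0.04 / 0.04830 = 8.696 d
  layer 2 (karst limestone): t_2 = 3.73 × 0.08 / 0.04830 = 6.178 d
  layer 3 (silt): t_3 = 6.82 × 0.11 / 0.04830 = 15.53 d
Total t = Σ t_i = 30.41 days.

30.4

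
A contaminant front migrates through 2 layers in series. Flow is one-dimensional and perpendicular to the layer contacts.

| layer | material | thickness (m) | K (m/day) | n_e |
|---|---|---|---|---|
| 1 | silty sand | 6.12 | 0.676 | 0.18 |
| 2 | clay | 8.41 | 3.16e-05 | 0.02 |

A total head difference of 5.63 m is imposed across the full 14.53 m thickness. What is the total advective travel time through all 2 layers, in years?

With flow normal to the layers, continuity requires the same specific discharge q through every layer.
Σ(b_i/K_i) = 6.12/0.676 + 8.41/3.16e-05 = 2.661e+05 d.
q = Δh / Σ(b_i/K_i) = 5.63 / 2.661e+05 = 2.115e-05 m/day.
In each layer the seepage velocity is v_i = q/n_i, so the layer transit time is t_i = b_i·n_i / q:
  layer 1 (silty sand): t_1 = 6.12 × 0.18 / 2.115e-05 = 52076 d
  layer 2 (clay): t_2 = 8.41 × 0.02 / 2.115e-05 = 7951 d
Total t = Σ t_i = 60028 days = 164.3 years.

164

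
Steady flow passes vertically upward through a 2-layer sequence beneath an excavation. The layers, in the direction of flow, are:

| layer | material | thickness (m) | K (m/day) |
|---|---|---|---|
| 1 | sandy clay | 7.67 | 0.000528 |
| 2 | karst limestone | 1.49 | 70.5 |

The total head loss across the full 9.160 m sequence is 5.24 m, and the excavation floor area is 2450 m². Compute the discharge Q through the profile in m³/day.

0.884

Flow is perpendicular to layering, so the layers act in series and the equivalent K is the thickness-weighted harmonic mean.
Total thickness L = 7.67 + 1.49 = 9.160 m.
Σ(b_i/K_i) = 7.67/0.000528 + 1.49/70.5 = 14527 d.
K_eq = L / Σ(b_i/K_i) = 9.160 / 14527 = 0.0006306 m/day.
Q = K_eq · A · (Δh/L) = 0.0006306 × 2450 × (5.24/9.160) = 0.8838 m³/day.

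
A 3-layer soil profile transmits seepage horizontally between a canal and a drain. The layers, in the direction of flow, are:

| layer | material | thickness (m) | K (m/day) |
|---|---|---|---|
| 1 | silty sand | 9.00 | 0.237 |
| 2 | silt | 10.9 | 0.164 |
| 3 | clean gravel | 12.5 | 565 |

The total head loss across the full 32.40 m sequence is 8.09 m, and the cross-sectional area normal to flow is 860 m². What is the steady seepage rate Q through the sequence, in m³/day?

66.6

Flow is perpendicular to layering, so the layers act in series and the equivalent K is the thickness-weighted harmonic mean.
Total thickness L = 9.00 + 10.9 + 12.5 = 32.40 m.
Σ(b_i/K_i) = 9.00/0.237 + 10.9/0.164 + 12.5/565 = 104.5 d.
K_eq = L / Σ(b_i/K_i) = 32.40 / 104.5 = 0.3102 m/day.
Q = K_eq · A · (Δh/L) = 0.3102 × 860 × (8.09/32.40) = 66.60 m³/day.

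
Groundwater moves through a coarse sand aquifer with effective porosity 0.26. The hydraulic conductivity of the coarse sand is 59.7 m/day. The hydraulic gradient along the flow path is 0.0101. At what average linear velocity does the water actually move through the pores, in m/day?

2.32

Hydraulic gradient i = 0.0101.
Darcy flux q = K · i = 59.70 × 0.01010 = 0.6030 m/day.
Seepage velocity v = q / n_e = 0.6030 / 0.26 = 2.319 m/day.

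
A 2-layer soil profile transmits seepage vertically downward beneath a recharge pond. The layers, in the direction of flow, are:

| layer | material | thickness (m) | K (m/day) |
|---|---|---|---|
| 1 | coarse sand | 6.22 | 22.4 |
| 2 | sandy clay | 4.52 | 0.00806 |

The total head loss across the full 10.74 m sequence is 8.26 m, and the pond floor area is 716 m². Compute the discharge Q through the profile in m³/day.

10.5

Flow is perpendicular to layering, so the layers act in series and the equivalent K is the thickness-weighted harmonic mean.
Total thickness L = 6.22 + 4.52 = 10.74 m.
Σ(b_i/K_i) = 6.22/22.4 + 4.52/0.00806 = 561.1 d.
K_eq = L / Σ(b_i/K_i) = 10.74 / 561.1 = 0.01914 m/day.
Q = K_eq · A · (Δh/L) = 0.01914 × 716 × (8.26/10.74) = 10.54 m³/day.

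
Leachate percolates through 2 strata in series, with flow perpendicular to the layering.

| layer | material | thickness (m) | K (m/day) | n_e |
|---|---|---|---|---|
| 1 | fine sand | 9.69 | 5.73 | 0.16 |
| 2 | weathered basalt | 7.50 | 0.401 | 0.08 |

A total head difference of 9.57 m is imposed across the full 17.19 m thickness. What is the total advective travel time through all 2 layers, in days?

With flow normal to the layers, continuity requires the same specific discharge q through every layer.
Σ(b_i/K_i) = 9.69/5.73 + 7.50/0.401 = 20.39 d.
q = Δh / Σ(b_i/K_i) = 9.57 / 20.39 = 0.4692 m/day.
In each layer the seepage velocity is v_i = q/n_i, so the layer transit time is t_i = b_i·n_i / q:
  layer 1 (fine sand): t_1 = 9.69 × 0.16 / 0.4692 = 3.304 d
  layer 2 (weathered basalt): t_2 = 7.50 × 0.08 / 0.4692 = 1.279 d
Total t = Σ t_i = 4.583 days.

4.58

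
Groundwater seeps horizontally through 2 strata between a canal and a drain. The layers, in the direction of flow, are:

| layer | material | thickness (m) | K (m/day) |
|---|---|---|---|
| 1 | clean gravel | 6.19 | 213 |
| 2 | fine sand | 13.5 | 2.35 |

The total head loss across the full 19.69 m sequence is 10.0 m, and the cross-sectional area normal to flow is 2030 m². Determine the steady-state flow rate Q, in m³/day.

3520

Flow is perpendicular to layering, so the layers act in series and the equivalent K is the thickness-weighted harmonic mean.
Total thickness L = 6.19 + 13.5 = 19.69 m.
Σ(b_i/K_i) = 6.19/213 + 13.5/2.35 = 5.774 d.
K_eq = L / Σ(b_i/K_i) = 19.69 / 5.774 = 3.410 m/day.
Q = K_eq · A · (Δh/L) = 3.410 × 2030 × (10.0/19.69) = 3516 m³/day.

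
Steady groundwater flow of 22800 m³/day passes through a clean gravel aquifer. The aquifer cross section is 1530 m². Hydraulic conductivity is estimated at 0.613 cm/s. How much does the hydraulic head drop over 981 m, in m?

27.6

Convert K: 0.613 cm/s × 864 = 529.6 m/day.
From Q = K·A·i, i = Q / (K·A) = 22800 / (529.6 × 1530) = 0.02814.
Head loss Δh = i · L = 0.02814 × 981 = 27.60 m.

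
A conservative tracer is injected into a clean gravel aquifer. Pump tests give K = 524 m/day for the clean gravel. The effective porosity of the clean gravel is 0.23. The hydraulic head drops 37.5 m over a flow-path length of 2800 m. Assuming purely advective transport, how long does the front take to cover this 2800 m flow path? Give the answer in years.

0.251

Hydraulic gradient i = Δh / L = 37.5 / 2800 = 0.01339.
Darcy flux q = K · i = 524.0 × 0.01339 = 7.018 m/day.
Seepage velocity v = q / n_e = 7.018 / 0.23 = 30.51 m/day.
Travel time t = L / v = 2800 / 30.51 = 91.77 days = 0.2512 years.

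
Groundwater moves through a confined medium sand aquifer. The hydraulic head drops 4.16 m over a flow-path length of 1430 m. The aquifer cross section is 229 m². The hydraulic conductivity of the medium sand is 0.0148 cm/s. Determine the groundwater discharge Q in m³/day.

8.52

Convert K: 0.0148 cm/s × 864 = 12.79 m/day.
Hydraulic gradient i = Δh / L = 4.16 / 1430 = 0.002909.
Darcy's law: Q = K · A · i = 12.79 × 229.0 × 0.002909 = 8.519 m³/day.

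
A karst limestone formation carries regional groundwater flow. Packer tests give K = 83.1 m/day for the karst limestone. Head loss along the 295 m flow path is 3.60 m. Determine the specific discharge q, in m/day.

Hydraulic gradient i = Δh / L = 3.60 / 295 = 0.01220.
Specific discharge q = K · i = 83.10 × 0.01220 = 1.014 m/day.

1.01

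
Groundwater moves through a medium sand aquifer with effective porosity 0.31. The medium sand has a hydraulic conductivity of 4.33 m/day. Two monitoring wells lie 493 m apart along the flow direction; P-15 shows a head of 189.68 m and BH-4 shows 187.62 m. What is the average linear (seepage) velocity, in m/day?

Hydraulic gradient i = (189.68 − 187.62) / 493 = 2.06 / 493 = 0.004178.
Darcy flux q = K · i = 4.330 × 0.004178 = 0.01809 m/day.
Seepage velocity v = q / n_e = 0.01809 / 0.31 = 0.05836 m/day.

0.0584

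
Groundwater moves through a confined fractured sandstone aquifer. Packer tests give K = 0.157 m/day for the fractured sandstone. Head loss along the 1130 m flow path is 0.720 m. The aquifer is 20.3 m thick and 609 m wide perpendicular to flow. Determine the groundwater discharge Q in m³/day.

1.24

Cross-sectional area A = 609 × 20.3 = 12363 m².
Hydraulic gradient i = Δh / L = 0.720 / 1130 = 0.0006372.
Darcy's law: Q = K · A · i = 0.1570 × 12363 × 0.0006372 = 1.237 m³/day.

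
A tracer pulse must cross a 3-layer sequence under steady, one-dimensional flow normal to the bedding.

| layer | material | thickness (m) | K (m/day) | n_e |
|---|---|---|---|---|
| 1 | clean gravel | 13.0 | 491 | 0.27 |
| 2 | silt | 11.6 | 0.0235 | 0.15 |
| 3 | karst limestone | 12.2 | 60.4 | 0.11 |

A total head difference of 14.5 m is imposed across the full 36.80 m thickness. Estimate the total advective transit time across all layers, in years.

0.615

With flow normal to the layers, continuity requires the same specific discharge q through every layer.
Σ(b_i/K_i) = 13.0/491 + 11.6/0.0235 + 12.2/60.4 = 493.8 d.
q = Δh / Σ(b_i/K_i) = 14.5 / 493.8 = 0.02936 m/day.
In each layer the seepage velocity is v_i = q/n_i, so the layer transit time is t_i = b_i·n_i / q:
  layer 1 (clean gravel): t_1 = 13.0 × 0.27 / 0.02936 = 119.5 d
  layer 2 (silt): t_2 = 11.6 × 0.15 / 0.02936 = 59.26 d
  layer 3 (karst limestone): t_3 = 12.2 × 0.11 / 0.02936 = 45.71 d
Total t = Σ t_i = 224.5 days = 0.6147 years.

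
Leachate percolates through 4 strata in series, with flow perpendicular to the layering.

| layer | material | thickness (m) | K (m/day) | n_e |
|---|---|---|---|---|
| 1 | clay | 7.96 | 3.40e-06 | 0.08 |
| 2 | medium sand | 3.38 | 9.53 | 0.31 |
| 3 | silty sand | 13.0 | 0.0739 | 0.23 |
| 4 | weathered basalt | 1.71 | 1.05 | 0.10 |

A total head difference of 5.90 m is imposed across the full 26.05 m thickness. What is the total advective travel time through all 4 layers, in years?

With flow normal to the layers, continuity requires the same specific discharge q through every layer.
Σ(b_i/K_i) = 7.96/3.40e-06 + 3.38/9.53 + 13.0/0.0739 + 1.71/1.05 = 2.341e+06 d.
q = Δh / Σ(b_i/K_i) = 5.90 / 2.341e+06 = 2.520e-06 m/day.
In each layer the seepage velocity is v_i = q/n_i, so the layer transit time is t_i = b_i·n_i / q:
  layer 1 (clay): t_1 = 7.96 × 0.08 / 2.520e-06 = 2.527e+05 d
  layer 2 (medium sand): t_2 = 3.38 × 0.31 / 2.520e-06 = 4.158e+05 d
  layer 3 (silty sand): t_3 = 13.0 × 0.23 / 2.520e-06 = 1.187e+06 d
  layer 4 (weathered basalt): t_4 = 1.71 × 0.10 / 2.520e-06 = 67860 d
Total t = Σ t_i = 1.923e+06 days = 5265 years.

5260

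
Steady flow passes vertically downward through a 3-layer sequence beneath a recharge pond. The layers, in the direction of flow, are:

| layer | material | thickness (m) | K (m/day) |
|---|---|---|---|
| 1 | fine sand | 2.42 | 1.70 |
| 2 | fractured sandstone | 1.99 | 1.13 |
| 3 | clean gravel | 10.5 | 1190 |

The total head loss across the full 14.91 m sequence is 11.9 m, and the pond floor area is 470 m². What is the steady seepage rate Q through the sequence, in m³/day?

1750

Flow is perpendicular to layering, so the layers act in series and the equivalent K is the thickness-weighted harmonic mean.
Total thickness L = 2.42 + 1.99 + 10.5 = 14.91 m.
Σ(b_i/K_i) = 2.42/1.70 + 1.99/1.13 + 10.5/1190 = 3.193 d.
K_eq = L / Σ(b_i/K_i) = 14.91 / 3.193 = 4.669 m/day.
Q = K_eq · A · (Δh/L) = 4.669 × 470 × (11.9/14.91) = 1751 m³/day.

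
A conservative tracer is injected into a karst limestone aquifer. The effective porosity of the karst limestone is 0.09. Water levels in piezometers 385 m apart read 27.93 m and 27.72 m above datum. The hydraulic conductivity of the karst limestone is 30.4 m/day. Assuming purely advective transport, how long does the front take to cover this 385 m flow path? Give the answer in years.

5.72

Hydraulic gradient i = (27.93 − 27.72) / 385 = 0.21 / 385 = 0.0005455.
Darcy flux q = K · i = 30.40 × 0.0005455 = 0.01658 m/day.
Seepage velocity v = q / n_e = 0.01658 / 0.09 = 0.1842 m/day.
Travel time t = L / v = 385 / 0.1842 = 2090 days = 5.721 years.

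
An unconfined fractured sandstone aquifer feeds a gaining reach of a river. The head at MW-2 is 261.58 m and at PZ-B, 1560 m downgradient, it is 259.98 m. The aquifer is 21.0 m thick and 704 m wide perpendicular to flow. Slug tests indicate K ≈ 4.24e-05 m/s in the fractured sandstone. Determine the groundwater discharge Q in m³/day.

Convert K: 4.24e-05 m/s × 86400 = 3.663 m/day.
Cross-sectional area A = 704 × 21.0 = 14784 m².
Hydraulic gradient i = (261.58 − 259.98) / 1560 = 1.6 / 1560 = 0.001026.
Darcy's law: Q = K · A · i = 3.663 × 14784 × 0.001026 = 55.55 m³/day.

55.5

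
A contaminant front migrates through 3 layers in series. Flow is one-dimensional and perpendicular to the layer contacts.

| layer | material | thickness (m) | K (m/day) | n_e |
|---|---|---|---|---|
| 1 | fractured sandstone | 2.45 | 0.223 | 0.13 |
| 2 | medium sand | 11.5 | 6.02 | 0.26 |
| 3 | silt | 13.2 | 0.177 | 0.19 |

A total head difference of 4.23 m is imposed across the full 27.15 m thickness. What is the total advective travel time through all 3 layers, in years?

0.329

With flow normal to the layers, continuity requires the same specific discharge q through every layer.
Σ(b_i/K_i) = 2.45/0.223 + 11.5/6.02 + 13.2/0.177 = 87.47 d.
q = Δh / Σ(b_i/K_i) = 4.23 / 87.47 = 0.04836 m/day.
In each layer the seepage velocity is v_i = q/n_i, so the layer transit time is t_i = b_i·n_i / q:
  layer 1 (fractured sandstone): t_1 = 2.45 × 0.13 / 0.04836 = 6.586 d
  layer 2 (medium sand): t_2 = 11.5 × 0.26 / 0.04836 = 61.83 d
  layer 3 (silt): t_3 = 13.2 × 0.19 / 0.04836 = 51.86 d
Total t = Σ t_i = 120.3 days = 0.3293 years.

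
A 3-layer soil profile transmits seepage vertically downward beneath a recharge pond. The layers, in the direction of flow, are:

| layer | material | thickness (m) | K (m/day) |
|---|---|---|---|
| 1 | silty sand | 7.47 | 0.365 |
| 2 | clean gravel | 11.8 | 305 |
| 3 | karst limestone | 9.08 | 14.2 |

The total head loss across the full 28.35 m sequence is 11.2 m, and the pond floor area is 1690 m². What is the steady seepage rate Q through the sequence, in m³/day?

895

Flow is perpendicular to layering, so the layers act in series and the equivalent K is the thickness-weighted harmonic mean.
Total thickness L = 7.47 + 11.8 + 9.08 = 28.35 m.
Σ(b_i/K_i) = 7.47/0.365 + 11.8/305 + 9.08/14.2 = 21.14 d.
K_eq = L / Σ(b_i/K_i) = 28.35 / 21.14 = 1.341 m/day.
Q = K_eq · A · (Δh/L) = 1.341 × 1690 × (11.2/28.35) = 895.2 m³/day.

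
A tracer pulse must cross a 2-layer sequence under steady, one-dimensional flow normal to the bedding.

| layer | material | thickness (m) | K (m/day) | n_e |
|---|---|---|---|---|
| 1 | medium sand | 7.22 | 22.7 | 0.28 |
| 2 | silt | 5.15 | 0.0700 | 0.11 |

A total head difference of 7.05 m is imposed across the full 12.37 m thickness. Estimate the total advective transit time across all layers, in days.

27.1

With flow normal to the layers, continuity requires the same specific discharge q through every layer.
Σ(b_i/K_i) = 7.22/22.7 + 5.15/0.0700 = 73.89 d.
q = Δh / Σ(b_i/K_i) = 7.05 / 73.89 = 0.09541 m/day.
In each layer the seepage velocity is v_i = q/n_i, so the layer transit time is t_i = b_i·n_i / q:
  layer 1 (medium sand): t_1 = 7.22 × 0.28 / 0.09541 = 21.19 d
  layer 2 (silt): t_2 = 5.15 × 0.11 / 0.09541 = 5.937 d
Total t = Σ t_i = 27.13 days.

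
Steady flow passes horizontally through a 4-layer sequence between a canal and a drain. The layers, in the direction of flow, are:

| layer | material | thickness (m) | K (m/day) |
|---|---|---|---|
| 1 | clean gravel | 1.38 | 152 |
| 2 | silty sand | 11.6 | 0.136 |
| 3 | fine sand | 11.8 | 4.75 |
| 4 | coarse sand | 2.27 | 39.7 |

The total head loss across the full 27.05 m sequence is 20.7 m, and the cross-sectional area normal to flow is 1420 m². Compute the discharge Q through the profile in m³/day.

Flow is perpendicular to layering, so the layers act in series and the equivalent K is the thickness-weighted harmonic mean.
Total thickness L = 1.38 + 11.6 + 11.8 + 2.27 = 27.05 m.
Σ(b_i/K_i) = 1.38/152 + 11.6/0.136 + 11.8/4.75 + 2.27/39.7 = 87.84 d.
K_eq = L / Σ(b_i/K_i) = 27.05 / 87.84 = 0.3079 m/day.
Q = K_eq · A · (Δh/L) = 0.3079 × 1420 × (20.7/27.05) = 334.6 m³/day.

335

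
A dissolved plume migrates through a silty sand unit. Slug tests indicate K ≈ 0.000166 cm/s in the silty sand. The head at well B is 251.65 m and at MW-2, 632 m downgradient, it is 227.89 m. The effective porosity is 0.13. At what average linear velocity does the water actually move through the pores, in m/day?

0.0415

Convert K: 0.000166 cm/s × 864 = 0.1434 m/day.
Hydraulic gradient i = (251.65 − 227.89) / 632 = 23.76 / 632 = 0.03759.
Darcy flux q = K · i = 0.1434 × 0.03759 = 0.005392 m/day.
Seepage velocity v = q / n_e = 0.005392 / 0.13 = 0.04148 m/day.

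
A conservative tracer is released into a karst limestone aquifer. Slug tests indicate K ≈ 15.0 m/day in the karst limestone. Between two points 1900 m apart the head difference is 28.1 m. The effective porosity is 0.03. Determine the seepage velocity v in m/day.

Hydraulic gradient i = Δh / L = 28.1 / 1900 = 0.01479.
Darcy flux q = K · i = 15.00 × 0.01479 = 0.2218 m/day.
Seepage velocity v = q / n_e = 0.2218 / 0.03 = 7.395 m/day.

7.39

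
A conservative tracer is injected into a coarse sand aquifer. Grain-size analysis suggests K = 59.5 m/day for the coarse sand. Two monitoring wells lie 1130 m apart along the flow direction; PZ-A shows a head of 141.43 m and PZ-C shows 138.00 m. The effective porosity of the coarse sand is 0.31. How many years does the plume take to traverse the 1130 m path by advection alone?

5.31

Hydraulic gradient i = (141.43 − 138.00) / 1130 = 3.43 / 1130 = 0.003035.
Darcy flux q = K · i = 59.50 × 0.003035 = 0.1806 m/day.
Seepage velocity v = q / n_e = 0.1806 / 0.31 = 0.5826 m/day.
Travel time t = L / v = 1130 / 0.5826 = 1940 days = 5.310 years.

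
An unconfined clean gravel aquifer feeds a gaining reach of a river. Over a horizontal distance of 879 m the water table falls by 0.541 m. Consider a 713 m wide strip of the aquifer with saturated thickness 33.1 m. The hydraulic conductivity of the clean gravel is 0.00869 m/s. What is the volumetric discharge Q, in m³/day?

Convert K: 0.00869 m/s × 86400 = 750.8 m/day.
Cross-sectional area A = 713 × 33.1 = 23600 m².
Hydraulic gradient i = Δh / L = 0.541 / 879 = 0.0006155.
Darcy's law: Q = K · A · i = 750.8 × 23600 × 0.0006155 = 10906 m³/day.

10900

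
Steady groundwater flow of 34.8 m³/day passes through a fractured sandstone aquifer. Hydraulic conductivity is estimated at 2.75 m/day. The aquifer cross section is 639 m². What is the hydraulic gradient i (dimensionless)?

0.0198

From Q = K·A·i, i = Q / (K·A) = 34.8 / (2.750 × 639.0) = 0.01980.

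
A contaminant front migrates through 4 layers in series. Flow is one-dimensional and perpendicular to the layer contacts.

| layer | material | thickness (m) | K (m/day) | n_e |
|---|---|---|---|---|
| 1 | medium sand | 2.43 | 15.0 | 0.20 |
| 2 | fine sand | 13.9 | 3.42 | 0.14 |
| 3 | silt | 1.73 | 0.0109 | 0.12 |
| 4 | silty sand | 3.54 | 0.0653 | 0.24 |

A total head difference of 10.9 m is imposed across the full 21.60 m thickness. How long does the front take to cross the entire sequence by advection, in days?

With flow normal to the layers, continuity requires the same specific discharge q through every layer.
Σ(b_i/K_i) = 2.43/15.0 + 13.9/3.42 + 1.73/0.0109 + 3.54/0.0653 = 217.2 d.
q = Δh / Σ(b_i/K_i) = 10.9 / 217.2 = 0.05019 m/day.
In each layer the seepage velocity is v_i = q/n_i, so the layer transit time is t_i = b_i·n_i / q:
  layer 1 (medium sand): t_1 = 2.43 × 0.20 / 0.05019 = 9.682 d
  layer 2 (fine sand): t_2 = 13.9 × 0.14 / 0.05019 = 38.77 d
  layer 3 (silt): t_3 = 1.73 × 0.12 / 0.05019 = 4.136 d
  layer 4 (silty sand): t_4 = 3.54 × 0.24 / 0.05019 = 16.93 d
Total t = Σ t_i = 69.51 days.

69.5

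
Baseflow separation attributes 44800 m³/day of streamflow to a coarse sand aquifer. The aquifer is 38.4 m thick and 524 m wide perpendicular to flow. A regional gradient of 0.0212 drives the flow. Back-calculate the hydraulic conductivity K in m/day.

105

Cross-sectional area A = 524 × 38.4 = 20122 m².
Hydraulic gradient i = 0.0212.
From Q = K·A·i, K = Q / (A·i) = 44800 / (20122 × 0.02120) = 105.0 m/day.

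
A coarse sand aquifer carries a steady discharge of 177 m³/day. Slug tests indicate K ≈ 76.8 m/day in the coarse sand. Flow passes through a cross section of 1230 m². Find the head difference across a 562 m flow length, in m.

1.05

From Q = K·A·i, i = Q / (K·A) = 177 / (76.80 × 1230) = 0.001874.
Head loss Δh = i · L = 0.001874 × 562 = 1.053 m.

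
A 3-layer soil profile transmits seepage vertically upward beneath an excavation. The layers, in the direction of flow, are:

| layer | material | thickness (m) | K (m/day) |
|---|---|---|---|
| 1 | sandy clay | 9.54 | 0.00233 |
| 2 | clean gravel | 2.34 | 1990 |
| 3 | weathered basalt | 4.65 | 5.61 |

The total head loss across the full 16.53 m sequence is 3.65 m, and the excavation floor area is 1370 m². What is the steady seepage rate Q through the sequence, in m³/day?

1.22

Flow is perpendicular to layering, so the layers act in series and the equivalent K is the thickness-weighted harmonic mean.
Total thickness L = 9.54 + 2.34 + 4.65 = 16.53 m.
Σ(b_i/K_i) = 9.54/0.00233 + 2.34/1990 + 4.65/5.61 = 4095 d.
K_eq = L / Σ(b_i/K_i) = 16.53 / 4095 = 0.004036 m/day.
Q = K_eq · A · (Δh/L) = 0.004036 × 1370 × (3.65/16.53) = 1.221 m³/day.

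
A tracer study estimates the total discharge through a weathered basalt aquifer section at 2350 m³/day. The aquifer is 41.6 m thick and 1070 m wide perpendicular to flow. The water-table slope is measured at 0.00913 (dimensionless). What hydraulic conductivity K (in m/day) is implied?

Cross-sectional area A = 1070 × 41.6 = 44512 m².
Hydraulic gradient i = 0.00913.
From Q = K·A·i, K = Q / (A·i) = 2350 / (44512 × 0.009130) = 5.783 m/day.

5.78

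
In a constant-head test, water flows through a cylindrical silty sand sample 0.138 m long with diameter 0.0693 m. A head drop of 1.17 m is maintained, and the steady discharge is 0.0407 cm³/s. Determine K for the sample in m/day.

0.110

Cross-sectional area A = π·(d/2)² = π × (0.0693/2)² = 0.003772 m².
Convert discharge: 0.0407 cm³/s = 4.070e-08 m³/s.
Darcy's law rearranged: K = Q·L / (A·Δh) = 4.070e-08 × 0.138 / (0.003772 × 1.17) = 1.273e-06 m/s = 0.1100 m/day.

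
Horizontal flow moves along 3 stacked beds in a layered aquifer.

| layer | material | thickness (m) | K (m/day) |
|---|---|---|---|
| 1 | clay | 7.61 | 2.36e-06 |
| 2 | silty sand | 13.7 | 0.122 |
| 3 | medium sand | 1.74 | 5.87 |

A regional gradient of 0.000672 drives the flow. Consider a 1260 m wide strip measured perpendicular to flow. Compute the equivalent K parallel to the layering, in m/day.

0.516

Flow is parallel to layering, so each bed carries its own Darcy discharge and the transmissivities add.
Σ(K_i·b_i) = 2.36e-06×7.61 + 0.122×13.7 + 5.87×1.74 = 11.89 m²/day.
Total thickness b = 23.05 m, so K_eq = Σ(K_i·b_i)/b = 0.5156 m/day.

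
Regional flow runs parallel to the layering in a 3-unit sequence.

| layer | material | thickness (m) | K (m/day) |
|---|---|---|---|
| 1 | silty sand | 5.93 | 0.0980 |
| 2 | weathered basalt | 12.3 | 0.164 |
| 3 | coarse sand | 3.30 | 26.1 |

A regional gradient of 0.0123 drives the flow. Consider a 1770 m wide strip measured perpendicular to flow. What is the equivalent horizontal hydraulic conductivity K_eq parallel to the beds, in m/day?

4.12

Flow is parallel to layering, so each bed carries its own Darcy discharge and the transmissivities add.
Σ(K_i·b_i) = 0.0980×5.93 + 0.164×12.3 + 26.1×3.30 = 88.73 m²/day.
Total thickness b = 21.53 m, so K_eq = Σ(K_i·b_i)/b = 4.121 m/day.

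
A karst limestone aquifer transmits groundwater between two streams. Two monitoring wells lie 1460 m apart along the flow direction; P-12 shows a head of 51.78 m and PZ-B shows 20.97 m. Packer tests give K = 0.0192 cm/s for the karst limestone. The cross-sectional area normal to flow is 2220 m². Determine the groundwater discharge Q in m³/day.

Convert K: 0.0192 cm/s × 864 = 16.59 m/day.
Hydraulic gradient i = (51.78 − 20.97) / 1460 = 30.81 / 1460 = 0.02110.
Darcy's law: Q = K · A · i = 16.59 × 2220 × 0.02110 = 777.2 m³/day.

777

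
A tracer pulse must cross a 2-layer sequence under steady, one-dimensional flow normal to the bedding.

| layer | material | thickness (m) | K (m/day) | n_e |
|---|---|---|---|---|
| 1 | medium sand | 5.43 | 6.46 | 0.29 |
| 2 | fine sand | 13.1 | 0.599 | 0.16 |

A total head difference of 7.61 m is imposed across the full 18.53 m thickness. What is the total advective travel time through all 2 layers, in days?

With flow normal to the layers, continuity requires the same specific discharge q through every layer.
Σ(b_i/K_i) = 5.43/6.46 + 13.1/0.599 = 22.71 d.
q = Δh / Σ(b_i/K_i) = 7.61 / 22.71 = 0.3351 m/day.
In each layer the seepage velocity is v_i = q/n_i, so the layer transit time is t_i = b_i·n_i / q:
  layer 1 (medium sand): t_1 = 5.43 × 0.29 / 0.3351 = 4.699 d
  layer 2 (fine sand): t_2 = 13.1 × 0.16 / 0.3351 = 6.255 d
Total t = Σ t_i = 10.95 days.

11.0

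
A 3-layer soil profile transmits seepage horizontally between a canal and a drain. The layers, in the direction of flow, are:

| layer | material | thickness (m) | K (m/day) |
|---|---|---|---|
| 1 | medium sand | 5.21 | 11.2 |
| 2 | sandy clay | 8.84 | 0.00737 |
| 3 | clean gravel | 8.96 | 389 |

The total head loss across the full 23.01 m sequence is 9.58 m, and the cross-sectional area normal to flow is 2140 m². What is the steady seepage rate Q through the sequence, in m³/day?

17.1

Flow is perpendicular to layering, so the layers act in series and the equivalent K is the thickness-weighted harmonic mean.
Total thickness L = 5.21 + 8.84 + 8.96 = 23.01 m.
Σ(b_i/K_i) = 5.21/11.2 + 8.84/0.00737 + 8.96/389 = 1200 d.
K_eq = L / Σ(b_i/K_i) = 23.01 / 1200 = 0.01918 m/day.
Q = K_eq · A · (Δh/L) = 0.01918 × 2140 × (9.58/23.01) = 17.09 m³/day.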